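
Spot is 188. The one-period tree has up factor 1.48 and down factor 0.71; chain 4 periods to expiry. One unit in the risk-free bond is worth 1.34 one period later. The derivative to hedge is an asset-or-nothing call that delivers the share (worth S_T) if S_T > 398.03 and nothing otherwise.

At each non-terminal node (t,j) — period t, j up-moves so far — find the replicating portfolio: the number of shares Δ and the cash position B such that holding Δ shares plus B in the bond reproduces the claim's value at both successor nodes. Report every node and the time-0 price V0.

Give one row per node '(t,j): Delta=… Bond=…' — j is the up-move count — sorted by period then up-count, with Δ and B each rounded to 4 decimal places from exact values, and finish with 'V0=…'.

(0,0): Delta=1.1916 Bond=-45.1864
(1,0): Delta=1.5696 Bond=-111.0080
(1,1): Delta=1.1513 Bond=-49.3369
(2,0): Delta=0.0000 Bond=0.0000
(2,1): Delta=1.7369 Bond=-181.8064
(2,2): Delta=1.0888 Bond=-40.4014
(3,0): Delta=0.0000 Bond=0.0000
(3,1): Delta=0.0000 Bond=0.0000
(3,2): Delta=1.9221 Bond=-297.7585
(3,3): Delta=1.0000 Bond=0.0000
V0=178.8275

Risk-neutral probability p* = (R−d)/(u−d) = (1.34−0.71)/(1.48−0.71) = 0.8182.
Payoff layer (t=4): V(4,0)=0.0000, V(4,1)=0.0000, V(4,2)=0.0000, V(4,3)=432.7144, V(4,4)=901.9962
  t=3,j=0: stock 67.2873 → up 99.5852 (V=0.0000), down 47.7740 (V=0.0000). Price 0.0000; hedge Δ=0.0000, bond B=0.0000.
  t=3,j=1: stock 140.2608 → up 207.5860 (V=0.0000), down 99.5852 (V=0.0000). Price 0.0000; hedge Δ=0.0000, bond B=0.0000.
  t=3,j=2: stock 292.3746 → up 432.7144 (V=432.7144), down 207.5860 (V=0.0000). Price 264.2082; hedge Δ=1.9221, bond B=-297.7585.
  t=3,j=3: stock 609.4569 → up 901.9962 (V=901.9962), down 432.7144 (V=432.7144). Price 609.4569; hedge Δ=1.0000, bond B=0.0000.
  t=2,j=0: stock 94.7708 → up 140.2608 (V=0.0000), down 67.2873 (V=0.0000). Price 0.0000; hedge Δ=0.0000, bond B=0.0000.
  t=2,j=1: stock 197.5504 → up 292.3746 (V=264.2082), down 140.2608 (V=0.0000). Price 161.3212; hedge Δ=1.7369, bond B=-181.8064.
  t=2,j=2: stock 411.7952 → up 609.4569 (V=609.4569), down 292.3746 (V=264.2082). Price 407.9734; hedge Δ=1.0888, bond B=-40.4014.
  t=1,j=0: stock 133.4800 → up 197.5504 (V=161.3212), down 94.7708 (V=0.0000). Price 98.5000; hedge Δ=1.5696, bond B=-111.0080.
  t=1,j=1: stock 278.2400 → up 411.7952 (V=407.9734), down 197.5504 (V=161.3212). Price 270.9907; hedge Δ=1.1513, bond B=-49.3369.
  t=0,j=0: stock 188.0000 → up 278.2400 (V=270.9907), down 133.4800 (V=98.5000). Price 178.8275; hedge Δ=1.1916, bond B=-45.1864.
Self-financing check: at every node Δ·S+B equals the discounted successor values.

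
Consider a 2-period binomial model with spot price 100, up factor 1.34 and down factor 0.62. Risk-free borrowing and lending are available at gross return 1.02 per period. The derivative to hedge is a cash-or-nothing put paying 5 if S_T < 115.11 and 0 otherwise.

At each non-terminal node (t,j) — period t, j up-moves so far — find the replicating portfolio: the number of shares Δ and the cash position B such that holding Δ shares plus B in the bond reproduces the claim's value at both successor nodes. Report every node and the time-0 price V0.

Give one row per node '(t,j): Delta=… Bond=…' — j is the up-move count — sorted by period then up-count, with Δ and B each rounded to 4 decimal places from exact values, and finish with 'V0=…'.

(0,0): Delta=-0.0378 Bond=7.1049
(1,0): Delta=0.0000 Bond=4.9020
(1,1): Delta=-0.0518 Bond=9.1231
V0=3.3226

Risk-neutral probability p* = (R−d)/(u−d) = (1.02−0.62)/(1.34−0.62) = 0.5556.
Terminal payoffs: V(2,0)=5.0000, V(2,1)=5.0000, V(2,2)=0.0000
Node (1,0) S=62.0000: V=(p*·5.0000+(1−p*)·5.0000)/1.02=4.9020; Δ=(5.0000−5.0000)/(83.0800−38.4400)=0.0000; B=V−Δ·S=4.9020
Node (1,1) S=134.0000: V=(p*·0.0000+(1−p*)·5.0000)/1.02=2.1786; Δ=(0.0000−5.0000)/(179.5600−83.0800)=-0.0518; B=V−Δ·S=9.1231
Node (0,0) S=100.0000: V=(p*·2.1786+(1−p*)·4.9020)/1.02=3.3226; Δ=(2.1786−4.9020)/(134.0000−62.0000)=-0.0378; B=V−Δ·S=7.1049
Check: Δ(0,0)·S0 + B(0,0) = 3.3226 = V0.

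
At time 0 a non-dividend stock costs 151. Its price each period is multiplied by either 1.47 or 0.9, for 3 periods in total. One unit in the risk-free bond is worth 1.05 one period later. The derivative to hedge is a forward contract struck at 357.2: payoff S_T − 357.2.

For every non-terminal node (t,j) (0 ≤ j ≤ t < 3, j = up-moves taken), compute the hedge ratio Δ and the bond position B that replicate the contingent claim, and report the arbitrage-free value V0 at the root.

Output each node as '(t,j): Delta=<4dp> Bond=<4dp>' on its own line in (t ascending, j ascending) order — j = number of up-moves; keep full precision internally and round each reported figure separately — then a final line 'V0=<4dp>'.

(0,0): Delta=1.0000 Bond=-308.5628
(1,0): Delta=1.0000 Bond=-323.9909
(1,1): Delta=1.0000 Bond=-323.9909
(2,0): Delta=1.0000 Bond=-340.1905
(2,1): Delta=1.0000 Bond=-340.1905
(2,2): Delta=1.0000 Bond=-340.1905
V0=-157.5628

Under the risk-neutral measure, an up-move has probability p* = (R−d)/(u−d) = 0.2632 and values discount at R = 1.05.
At expiry t=3: V(3,0)=-247.1210, V(3,1)=-177.4043, V(3,2)=-63.5337, V(3,3)=122.4550
(2,0): S=122.3100. Δ = (V_up−V_dn)/(S_up−S_dn) = (-177.4043−-247.1210)/(179.7957−110.0790) = 1.0000. V = [p*·-177.4043 + (1−p*)·-247.1210]/1.05 = -217.8805. B = V − Δ·S = -340.1905.
(2,1): S=199.7730. Δ = (V_up−V_dn)/(S_up−S_dn) = (-63.5337−-177.4043)/(293.6663−179.7957) = 1.0000. V = [p*·-63.5337 + (1−p*)·-177.4043]/1.05 = -140.4175. B = V − Δ·S = -340.1905.
(2,2): S=326.2959. Δ = (V_up−V_dn)/(S_up−S_dn) = (122.4550−-63.5337)/(479.6550−293.6663) = 1.0000. V = [p*·122.4550 + (1−p*)·-63.5337]/1.05 = -13.8946. B = V − Δ·S = -340.1905.
(1,0): S=135.9000. Δ = (V_up−V_dn)/(S_up−S_dn) = (-140.4175−-217.8805)/(199.7730−122.3100) = 1.0000. V = [p*·-140.4175 + (1−p*)·-217.8805]/1.05 = -188.0909. B = V − Δ·S = -323.9909.
(1,1): S=221.9700. Δ = (V_up−V_dn)/(S_up−S_dn) = (-13.8946−-140.4175)/(326.2959−199.7730) = 1.0000. V = [p*·-13.8946 + (1−p*)·-140.4175]/1.05 = -102.0209. B = V − Δ·S = -323.9909.
(0,0): S=151.0000. Δ = (V_up−V_dn)/(S_up−S_dn) = (-102.0209−-188.0909)/(221.9700−135.9000) = 1.0000. V = [p*·-102.0209 + (1−p*)·-188.0909]/1.05 = -157.5628. B = V − Δ·S = -308.5628.
The time-0 hedge costs -157.5628, which is the no-arbitrage price.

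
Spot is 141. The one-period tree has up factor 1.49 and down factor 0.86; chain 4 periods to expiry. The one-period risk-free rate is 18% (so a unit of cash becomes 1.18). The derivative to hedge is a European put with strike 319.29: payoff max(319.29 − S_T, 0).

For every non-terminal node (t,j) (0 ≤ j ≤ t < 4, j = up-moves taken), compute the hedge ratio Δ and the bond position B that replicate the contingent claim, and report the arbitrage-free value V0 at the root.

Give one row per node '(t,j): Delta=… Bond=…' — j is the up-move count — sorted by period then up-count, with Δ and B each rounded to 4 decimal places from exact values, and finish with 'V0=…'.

(0,0): Delta=-0.5226 Bond=121.1606
(1,0): Delta=-0.8015 Bond=176.7888
(1,1): Delta=-0.3667 Bond=110.2072
(2,0): Delta=-1.0000 Bond=229.3091
(2,1): Delta=-0.6905 Bond=188.5593
(2,2): Delta=-0.1856 Bond=73.3582
(3,0): Delta=-1.0000 Bond=270.5847
(3,1): Delta=-1.0000 Bond=270.5847
(3,2): Delta=-0.5175 Bond=175.9178
(3,3): Delta=0.0000 Bond=0.0000
V0=47.4712

Risk-neutral probability p* = (R−d)/(u−d) = (1.18−0.86)/(1.49−0.86) = 0.5079.
Payoff layer (t=4): V(4,0)=242.1618, V(4,1)=185.6610, V(4,2)=87.7700, V(4,3)=0.0000, V(4,4)=0.0000
(3,0): S=89.6839. Δ = (V_up−V_dn)/(S_up−S_dn) = (185.6610−242.1618)/(133.6290−77.1282) = -1.0000. V = [p*·185.6610 + (1−p*)·242.1618]/1.18 = 180.9008. B = V − Δ·S = 270.5847.
(3,1): S=155.3826. Δ = (V_up−V_dn)/(S_up−S_dn) = (87.7700−185.6610)/(231.5200−133.6290) = -1.0000. V = [p*·87.7700 + (1−p*)·185.6610]/1.18 = 115.2022. B = V − Δ·S = 270.5847.
(3,2): S=269.2093. Δ = (V_up−V_dn)/(S_up−S_dn) = (0.0000−87.7700)/(401.1219−231.5200) = -0.5175. V = [p*·0.0000 + (1−p*)·87.7700]/1.18 = 36.6003. B = V − Δ·S = 175.9178.
(3,3): S=466.4208. Δ = (V_up−V_dn)/(S_up−S_dn) = (0.0000−0.0000)/(694.9670−401.1219) = 0.0000. V = [p*·0.0000 + (1−p*)·0.0000]/1.18 = 0.0000. B = V − Δ·S = 0.0000.
(2,0): S=104.2836. Δ = (V_up−V_dn)/(S_up−S_dn) = (115.2022−180.9008)/(155.3826−89.6839) = -1.0000. V = [p*·115.2022 + (1−p*)·180.9008]/1.18 = 125.0255. B = V − Δ·S = 229.3091.
(2,1): S=180.6774. Δ = (V_up−V_dn)/(S_up−S_dn) = (36.6003−115.2022)/(269.2093−155.3826) = -0.6905. V = [p*·36.6003 + (1−p*)·115.2022]/1.18 = 63.7944. B = V − Δ·S = 188.5593.
(2,2): S=313.0341. Δ = (V_up−V_dn)/(S_up−S_dn) = (0.0000−36.6003)/(466.4208−269.2093) = -0.1856. V = [p*·0.0000 + (1−p*)·36.6003]/1.18 = 15.2625. B = V − Δ·S = 73.3582.
(1,0): S=121.2600. Δ = (V_up−V_dn)/(S_up−S_dn) = (63.7944−125.0255)/(180.6774−104.2836) = -0.8015. V = [p*·63.7944 + (1−p*)·125.0255]/1.18 = 79.5966. B = V − Δ·S = 176.7888.
(1,1): S=210.0900. Δ = (V_up−V_dn)/(S_up−S_dn) = (15.2625−63.7944)/(313.0341−180.6774) = -0.3667. V = [p*·15.2625 + (1−p*)·63.7944]/1.18 = 33.1723. B = V − Δ·S = 110.2072.
(0,0): S=141.0000. Δ = (V_up−V_dn)/(S_up−S_dn) = (33.1723−79.5966)/(210.0900−121.2600) = -0.5226. V = [p*·33.1723 + (1−p*)·79.5966]/1.18 = 47.4712. B = V − Δ·S = 121.1606.
Check: Δ(0,0)·S0 + B(0,0) = 47.4712 = V0.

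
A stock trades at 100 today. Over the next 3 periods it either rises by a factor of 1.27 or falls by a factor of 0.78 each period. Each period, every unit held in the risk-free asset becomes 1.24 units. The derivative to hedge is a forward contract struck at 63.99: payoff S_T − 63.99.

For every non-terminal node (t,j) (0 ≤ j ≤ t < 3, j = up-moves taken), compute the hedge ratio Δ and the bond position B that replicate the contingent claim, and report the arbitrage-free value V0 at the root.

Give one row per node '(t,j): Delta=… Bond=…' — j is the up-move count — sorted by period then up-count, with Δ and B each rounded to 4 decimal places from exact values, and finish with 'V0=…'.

Under the risk-neutral measure, an up-move has probability p* = (R−d)/(u−d) = 0.9388 and values discount at R = 1.24.
Payoff layer (t=3): V(3,0)=-16.5348, V(3,1)=13.2768, V(3,2)=61.8162, V(3,3)=140.8483
  t=2,j=0: stock 60.8400 → up 77.2668 (V=13.2768), down 47.4552 (V=-16.5348). Price 9.2352; hedge Δ=1.0000, bond B=-51.6048.
  t=2,j=1: stock 99.0600 → up 125.8062 (V=61.8162), down 77.2668 (V=13.2768). Price 47.4552; hedge Δ=1.0000, bond B=-51.6048.
  t=2,j=2: stock 161.2900 → up 204.8383 (V=140.8483), down 125.8062 (V=61.8162). Price 109.6852; hedge Δ=1.0000, bond B=-51.6048.
  t=1,j=0: stock 78.0000 → up 99.0600 (V=47.4552), down 60.8400 (V=9.2352). Price 36.3832; hedge Δ=1.0000, bond B=-41.6168.
  t=1,j=1: stock 127.0000 → up 161.2900 (V=109.6852), down 99.0600 (V=47.4552). Price 85.3832; hedge Δ=1.0000, bond B=-41.6168.
  t=0,j=0: stock 100.0000 → up 127.0000 (V=85.3832), down 78.0000 (V=36.3832). Price 66.4381; hedge Δ=1.0000, bond B=-33.5619.
Root portfolio cost Δ·100+B reproduces V0=66.4381.

(0,0): Delta=1.0000 Bond=-33.5619
(1,0): Delta=1.0000 Bond=-41.6168
(1,1): Delta=1.0000 Bond=-41.6168
(2,0): Delta=1.0000 Bond=-51.6048
(2,1): Delta=1.0000 Bond=-51.6048
(2,2): Delta=1.0000 Bond=-51.6048
V0=66.4381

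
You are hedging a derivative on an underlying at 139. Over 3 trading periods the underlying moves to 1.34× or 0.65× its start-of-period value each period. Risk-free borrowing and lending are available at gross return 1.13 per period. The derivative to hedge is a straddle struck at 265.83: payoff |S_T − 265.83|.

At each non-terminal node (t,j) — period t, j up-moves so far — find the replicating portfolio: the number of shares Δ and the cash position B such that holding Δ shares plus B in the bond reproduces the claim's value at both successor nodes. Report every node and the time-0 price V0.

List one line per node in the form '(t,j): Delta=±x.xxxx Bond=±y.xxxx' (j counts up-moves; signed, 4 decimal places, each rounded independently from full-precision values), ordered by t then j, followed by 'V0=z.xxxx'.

The replicating-portfolio and risk-neutral prices coincide; use p* = (1.13−0.65)/(1.34−0.65) = 0.6957 for the latter.
At expiry t=3: V(3,0)=227.6571, V(3,1)=187.1351, V(3,2)=103.5975, V(3,3)=68.6185
Node (2,0) S=58.7275: V=(p*·187.1351+(1−p*)·227.6571)/1.13=176.5203; Δ=(187.1351−227.6571)/(78.6949−38.1729)=-1.0000; B=V−Δ·S=235.2478
Node (2,1) S=121.0690: V=(p*·103.5975+(1−p*)·187.1351)/1.13=114.1788; Δ=(103.5975−187.1351)/(162.2325−78.6949)=-1.0000; B=V−Δ·S=235.2478
Node (2,2) S=249.5884: V=(p*·68.6185+(1−p*)·103.5975)/1.13=70.1454; Δ=(68.6185−103.5975)/(334.4485−162.2325)=-0.2031; B=V−Δ·S=120.8397
Node (1,0) S=90.3500: V=(p*·114.1788+(1−p*)·176.5203)/1.13=117.8339; Δ=(114.1788−176.5203)/(121.0690−58.7275)=-1.0000; B=V−Δ·S=208.1839
Node (1,1) S=186.2600: V=(p*·70.1454+(1−p*)·114.1788)/1.13=73.9353; Δ=(70.1454−114.1788)/(249.5884−121.0690)=-0.3426; B=V−Δ·S=137.7518
Node (0,0) S=139.0000: V=(p*·73.9353+(1−p*)·117.8339)/1.13=77.2528; Δ=(73.9353−117.8339)/(186.2600−90.3500)=-0.4577; B=V−Δ·S=140.8740
Check: Δ(0,0)·S0 + B(0,0) = 77.2528 = V0.

(0,0): Delta=-0.4577 Bond=140.8740
(1,0): Delta=-1.0000 Bond=208.1839
(1,1): Delta=-0.3426 Bond=137.7518
(2,0): Delta=-1.0000 Bond=235.2478
(2,1): Delta=-1.0000 Bond=235.2478
(2,2): Delta=-0.2031 Bond=120.8397
V0=77.2528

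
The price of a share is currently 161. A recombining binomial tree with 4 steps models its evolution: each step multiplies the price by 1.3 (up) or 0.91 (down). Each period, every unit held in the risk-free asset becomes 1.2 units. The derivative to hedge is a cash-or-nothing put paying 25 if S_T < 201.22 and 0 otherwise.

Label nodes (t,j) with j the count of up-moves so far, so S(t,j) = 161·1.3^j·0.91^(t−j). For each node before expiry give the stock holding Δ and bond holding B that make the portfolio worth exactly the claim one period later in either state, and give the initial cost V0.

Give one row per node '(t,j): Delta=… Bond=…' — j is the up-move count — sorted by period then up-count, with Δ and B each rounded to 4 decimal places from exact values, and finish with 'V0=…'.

(0,0): Delta=-0.0338 Bond=6.0974
(1,0): Delta=-0.1159 Bond=19.3409
(1,1): Delta=-0.0140 Bond=3.1706
(2,0): Delta=-0.2979 Bond=47.4834
(2,1): Delta=-0.0719 Bond=14.8386
(2,2): Delta=0.0000 Bond=0.0000
(3,0): Delta=0.0000 Bond=20.8333
(3,1): Delta=-0.3698 Bond=69.4444
(3,2): Delta=0.0000 Bond=0.0000
(3,3): Delta=0.0000 Bond=0.0000
V0=0.6566

Since d<R<u, set p* = (R−d)/(u−d) = 0.7436; price each node as the discounted p*-expectation of its children.
At expiry t=4: V(4,0)=25.0000, V(4,1)=25.0000, V(4,2)=0.0000, V(4,3)=0.0000, V(4,4)=0.0000
Node (3,0) S=121.3249: V=(p*·25.0000+(1−p*)·25.0000)/1.2=20.8333; Δ=(25.0000−25.0000)/(157.7224−110.4057)=0.0000; B=V−Δ·S=20.8333
Node (3,1) S=173.3213: V=(p*·0.0000+(1−p*)·25.0000)/1.2=5.3419; Δ=(0.0000−25.0000)/(225.3177−157.7224)=-0.3698; B=V−Δ·S=69.4444
Node (3,2) S=247.6019: V=(p*·0.0000+(1−p*)·0.0000)/1.2=0.0000; Δ=(0.0000−0.0000)/(321.8825−225.3177)=0.0000; B=V−Δ·S=0.0000
Node (3,3) S=353.7170: V=(p*·0.0000+(1−p*)·0.0000)/1.2=0.0000; Δ=(0.0000−0.0000)/(459.8321−321.8825)=0.0000; B=V−Δ·S=0.0000
Node (2,0) S=133.3241: V=(p*·5.3419+(1−p*)·20.8333)/1.2=7.7617; Δ=(5.3419−20.8333)/(173.3213−121.3249)=-0.2979; B=V−Δ·S=47.4834
Node (2,1) S=190.4630: V=(p*·0.0000+(1−p*)·5.3419)/1.2=1.1414; Δ=(0.0000−5.3419)/(247.6019−173.3213)=-0.0719; B=V−Δ·S=14.8386
Node (2,2) S=272.0900: V=(p*·0.0000+(1−p*)·0.0000)/1.2=0.0000; Δ=(0.0000−0.0000)/(353.7170−247.6019)=0.0000; B=V−Δ·S=0.0000
Node (1,0) S=146.5100: V=(p*·1.1414+(1−p*)·7.7617)/1.2=2.3658; Δ=(1.1414−7.7617)/(190.4630−133.3241)=-0.1159; B=V−Δ·S=19.3409
Node (1,1) S=209.3000: V=(p*·0.0000+(1−p*)·1.1414)/1.2=0.2439; Δ=(0.0000−1.1414)/(272.0900−190.4630)=-0.0140; B=V−Δ·S=3.1706
Node (0,0) S=161.0000: V=(p*·0.2439+(1−p*)·2.3658)/1.2=0.6566; Δ=(0.2439−2.3658)/(209.3000−146.5100)=-0.0338; B=V−Δ·S=6.0974
The time-0 hedge costs 0.6566, which is the no-arbitrage price.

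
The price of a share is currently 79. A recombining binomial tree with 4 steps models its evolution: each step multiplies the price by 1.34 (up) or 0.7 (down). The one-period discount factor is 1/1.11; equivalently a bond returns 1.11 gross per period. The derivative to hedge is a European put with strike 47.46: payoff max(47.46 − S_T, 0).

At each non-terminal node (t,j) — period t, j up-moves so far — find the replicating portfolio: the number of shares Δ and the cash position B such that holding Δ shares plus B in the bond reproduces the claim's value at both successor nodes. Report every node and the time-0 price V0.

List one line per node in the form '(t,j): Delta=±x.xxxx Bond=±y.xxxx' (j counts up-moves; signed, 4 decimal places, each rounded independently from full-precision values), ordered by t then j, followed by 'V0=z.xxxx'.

The replicating-portfolio and risk-neutral prices coincide; use p* = (1.11−0.7)/(1.34−0.7) = 0.6406 for the latter.
Terminal payoffs: V(4,0)=28.4921, V(4,1)=11.1500, V(4,2)=0.0000, V(4,3)=0.0000, V(4,4)=0.0000
(3,0): S=27.0970. Δ = (V_up−V_dn)/(S_up−S_dn) = (11.1500−28.4921)/(36.3100−18.9679) = -1.0000. V = [p*·11.1500 + (1−p*)·28.4921]/1.11 = 15.6598. B = V − Δ·S = 42.7568.
(3,1): S=51.8714. Δ = (V_up−V_dn)/(S_up−S_dn) = (0.0000−11.1500)/(69.5077−36.3100) = -0.3359. V = [p*·0.0000 + (1−p*)·11.1500]/1.11 = 3.6099. B = V − Δ·S = 21.0319.
(3,2): S=99.2967. Δ = (V_up−V_dn)/(S_up−S_dn) = (0.0000−0.0000)/(133.0576−69.5077) = 0.0000. V = [p*·0.0000 + (1−p*)·0.0000]/1.11 = 0.0000. B = V − Δ·S = 0.0000.
(3,3): S=190.0822. Δ = (V_up−V_dn)/(S_up−S_dn) = (0.0000−0.0000)/(254.7102−133.0576) = 0.0000. V = [p*·0.0000 + (1−p*)·0.0000]/1.11 = 0.0000. B = V − Δ·S = 0.0000.
(2,0): S=38.7100. Δ = (V_up−V_dn)/(S_up−S_dn) = (3.6099−15.6598)/(51.8714−27.0970) = -0.4864. V = [p*·3.6099 + (1−p*)·15.6598]/1.11 = 7.1535. B = V − Δ·S = 25.9813.
(2,1): S=74.1020. Δ = (V_up−V_dn)/(S_up−S_dn) = (0.0000−3.6099)/(99.2967−51.8714) = -0.0761. V = [p*·0.0000 + (1−p*)·3.6099]/1.11 = 1.1688. B = V − Δ·S = 6.8093.
(2,2): S=141.8524. Δ = (V_up−V_dn)/(S_up−S_dn) = (0.0000−0.0000)/(190.0822−99.2967) = 0.0000. V = [p*·0.0000 + (1−p*)·0.0000]/1.11 = 0.0000. B = V − Δ·S = 0.0000.
(1,0): S=55.3000. Δ = (V_up−V_dn)/(S_up−S_dn) = (1.1688−7.1535)/(74.1020−38.7100) = -0.1691. V = [p*·1.1688 + (1−p*)·7.1535]/1.11 = 2.9906. B = V − Δ·S = 12.3417.
(1,1): S=105.8600. Δ = (V_up−V_dn)/(S_up−S_dn) = (0.0000−1.1688)/(141.8524−74.1020) = -0.0173. V = [p*·0.0000 + (1−p*)·1.1688]/1.11 = 0.3784. B = V − Δ·S = 2.2046.
(0,0): S=79.0000. Δ = (V_up−V_dn)/(S_up−S_dn) = (0.3784−2.9906)/(105.8600−55.3000) = -0.0517. V = [p*·0.3784 + (1−p*)·2.9906]/1.11 = 1.1866. B = V − Δ·S = 5.2681.
Check: Δ(0,0)·S0 + B(0,0) = 1.1866 = V0.

(0,0): Delta=-0.0517 Bond=5.2681
(1,0): Delta=-0.1691 Bond=12.3417
(1,1): Delta=-0.0173 Bond=2.2046
(2,0): Delta=-0.4864 Bond=25.9813
(2,1): Delta=-0.0761 Bond=6.8093
(2,2): Delta=0.0000 Bond=0.0000
(3,0): Delta=-1.0000 Bond=42.7568
(3,1): Delta=-0.3359 Bond=21.0319
(3,2): Delta=0.0000 Bond=0.0000
(3,3): Delta=0.0000 Bond=0.0000
V0=1.1866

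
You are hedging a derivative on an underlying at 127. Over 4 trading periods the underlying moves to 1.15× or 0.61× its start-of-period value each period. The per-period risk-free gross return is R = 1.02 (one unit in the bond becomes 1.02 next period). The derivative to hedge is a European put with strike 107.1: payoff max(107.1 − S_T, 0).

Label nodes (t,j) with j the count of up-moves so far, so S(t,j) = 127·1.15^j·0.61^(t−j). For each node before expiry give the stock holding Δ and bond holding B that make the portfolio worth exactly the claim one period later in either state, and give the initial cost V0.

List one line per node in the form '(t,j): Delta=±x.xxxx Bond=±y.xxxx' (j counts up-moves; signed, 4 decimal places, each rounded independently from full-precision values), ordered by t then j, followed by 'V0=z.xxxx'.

The replicating-portfolio and risk-neutral prices coincide; use p* = (1.02−0.61)/(1.15−0.61) = 0.7593 for the latter.
Terminal values V(4,·): V(4,0)=89.5158, V(4,1)=73.9494, V(4,2)=44.6030, V(4,3)=0.0000, V(4,4)=0.0000
(3,0): S=28.8266. Δ = (V_up−V_dn)/(S_up−S_dn) = (73.9494−89.5158)/(33.1506−17.5842) = -1.0000. V = [p*·73.9494 + (1−p*)·89.5158]/1.02 = 76.1734. B = V − Δ·S = 105.0000.
(3,1): S=54.3452. Δ = (V_up−V_dn)/(S_up−S_dn) = (44.6030−73.9494)/(62.4970−33.1506) = -1.0000. V = [p*·44.6030 + (1−p*)·73.9494]/1.02 = 50.6548. B = V − Δ·S = 105.0000.
(3,2): S=102.4541. Δ = (V_up−V_dn)/(S_up−S_dn) = (0.0000−44.6030)/(117.8222−62.4970) = -0.8062. V = [p*·0.0000 + (1−p*)·44.6030]/1.02 = 10.5272. B = V − Δ·S = 93.1254.
(3,3): S=193.1511. Δ = (V_up−V_dn)/(S_up−S_dn) = (0.0000−0.0000)/(222.1238−117.8222) = 0.0000. V = [p*·0.0000 + (1−p*)·0.0000]/1.02 = 0.0000. B = V − Δ·S = 0.0000.
(2,0): S=47.2567. Δ = (V_up−V_dn)/(S_up−S_dn) = (50.6548−76.1734)/(54.3452−28.8266) = -1.0000. V = [p*·50.6548 + (1−p*)·76.1734]/1.02 = 55.6845. B = V − Δ·S = 102.9412.
(2,1): S=89.0905. Δ = (V_up−V_dn)/(S_up−S_dn) = (10.5272−50.6548)/(102.4541−54.3452) = -0.8341. V = [p*·10.5272 + (1−p*)·50.6548]/1.02 = 19.7917. B = V − Δ·S = 94.1021.
(2,2): S=167.9575. Δ = (V_up−V_dn)/(S_up−S_dn) = (0.0000−10.5272)/(193.1511−102.4541) = -0.1161. V = [p*·0.0000 + (1−p*)·10.5272]/1.02 = 2.4846. B = V − Δ·S = 21.9795.
(1,0): S=77.4700. Δ = (V_up−V_dn)/(S_up−S_dn) = (19.7917−55.6845)/(89.0905−47.2567) = -0.8580. V = [p*·19.7917 + (1−p*)·55.6845]/1.02 = 27.8751. B = V − Δ·S = 94.3431.
(1,1): S=146.0500. Δ = (V_up−V_dn)/(S_up−S_dn) = (2.4846−19.7917)/(167.9575−89.0905) = -0.2194. V = [p*·2.4846 + (1−p*)·19.7917]/1.02 = 6.5207. B = V − Δ·S = 38.5709.
(0,0): S=127.0000. Δ = (V_up−V_dn)/(S_up−S_dn) = (6.5207−27.8751)/(146.0500−77.4700) = -0.3114. V = [p*·6.5207 + (1−p*)·27.8751]/1.02 = 11.4329. B = V − Δ·S = 50.9780.
Check: Δ(0,0)·S0 + B(0,0) = 11.4329 = V0.

(0,0): Delta=-0.3114 Bond=50.9780
(1,0): Delta=-0.8580 Bond=94.3431
(1,1): Delta=-0.2194 Bond=38.5709
(2,0): Delta=-1.0000 Bond=102.9412
(2,1): Delta=-0.8341 Bond=94.1021
(2,2): Delta=-0.1161 Bond=21.9795
(3,0): Delta=-1.0000 Bond=105.0000
(3,1): Delta=-1.0000 Bond=105.0000
(3,2): Delta=-0.8062 Bond=93.1254
(3,3): Delta=0.0000 Bond=0.0000
V0=11.4329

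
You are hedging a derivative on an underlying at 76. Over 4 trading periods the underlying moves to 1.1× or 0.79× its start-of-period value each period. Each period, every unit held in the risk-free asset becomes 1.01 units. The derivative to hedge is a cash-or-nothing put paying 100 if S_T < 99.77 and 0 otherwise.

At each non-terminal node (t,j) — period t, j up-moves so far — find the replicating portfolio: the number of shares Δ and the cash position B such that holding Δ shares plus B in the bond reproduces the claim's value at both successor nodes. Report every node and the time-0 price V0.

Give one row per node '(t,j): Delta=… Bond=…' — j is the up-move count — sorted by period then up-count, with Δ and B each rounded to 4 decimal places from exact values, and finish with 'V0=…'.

Risk-neutral probability p* = (R−d)/(u−d) = (1.01−0.79)/(1.1−0.79) = 0.7097.
Terminal payoffs: V(4,0)=100.0000, V(4,1)=100.0000, V(4,2)=100.0000, V(4,3)=100.0000, V(4,4)=0.0000
Node (3,0) S=37.4710: V=(p*·100.0000+(1−p*)·100.0000)/1.01=99.0099; Δ=(100.0000−100.0000)/(41.2181−29.6021)=0.0000; B=V−Δ·S=99.0099
Node (3,1) S=52.1748: V=(p*·100.0000+(1−p*)·100.0000)/1.01=99.0099; Δ=(100.0000−100.0000)/(57.3922−41.2181)=0.0000; B=V−Δ·S=99.0099
Node (3,2) S=72.6484: V=(p*·100.0000+(1−p*)·100.0000)/1.01=99.0099; Δ=(100.0000−100.0000)/(79.9132−57.3922)=0.0000; B=V−Δ·S=99.0099
Node (3,3) S=101.1560: V=(p*·0.0000+(1−p*)·100.0000)/1.01=28.7448; Δ=(0.0000−100.0000)/(111.2716−79.9132)=-3.1889; B=V−Δ·S=351.3255
Node (2,0) S=47.4316: V=(p*·99.0099+(1−p*)·99.0099)/1.01=98.0296; Δ=(99.0099−99.0099)/(52.1748−37.4710)=0.0000; B=V−Δ·S=98.0296
Node (2,1) S=66.0440: V=(p*·99.0099+(1−p*)·99.0099)/1.01=98.0296; Δ=(99.0099−99.0099)/(72.6484−52.1748)=0.0000; B=V−Δ·S=98.0296
Node (2,2) S=91.9600: V=(p*·28.7448+(1−p*)·99.0099)/1.01=48.6578; Δ=(28.7448−99.0099)/(101.1560−72.6484)=-2.4648; B=V−Δ·S=275.3194
Node (1,0) S=60.0400: V=(p*·98.0296+(1−p*)·98.0296)/1.01=97.0590; Δ=(98.0296−98.0296)/(66.0440−47.4316)=0.0000; B=V−Δ·S=97.0590
Node (1,1) S=83.6000: V=(p*·48.6578+(1−p*)·98.0296)/1.01=62.3679; Δ=(48.6578−98.0296)/(91.9600−66.0440)=-1.9051; B=V−Δ·S=221.6318
Node (0,0) S=76.0000: V=(p*·62.3679+(1−p*)·97.0590)/1.01=71.7223; Δ=(62.3679−97.0590)/(83.6000−60.0400)=-1.4725; B=V−Δ·S=183.6292
Root portfolio cost Δ·76+B reproduces V0=71.7223.

(0,0): Delta=-1.4725 Bond=183.6292
(1,0): Delta=0.0000 Bond=97.0590
(1,1): Delta=-1.9051 Bond=221.6318
(2,0): Delta=0.0000 Bond=98.0296
(2,1): Delta=0.0000 Bond=98.0296
(2,2): Delta=-2.4648 Bond=275.3194
(3,0): Delta=0.0000 Bond=99.0099
(3,1): Delta=0.0000 Bond=99.0099
(3,2): Delta=0.0000 Bond=99.0099
(3,3): Delta=-3.1889 Bond=351.3255
V0=71.7223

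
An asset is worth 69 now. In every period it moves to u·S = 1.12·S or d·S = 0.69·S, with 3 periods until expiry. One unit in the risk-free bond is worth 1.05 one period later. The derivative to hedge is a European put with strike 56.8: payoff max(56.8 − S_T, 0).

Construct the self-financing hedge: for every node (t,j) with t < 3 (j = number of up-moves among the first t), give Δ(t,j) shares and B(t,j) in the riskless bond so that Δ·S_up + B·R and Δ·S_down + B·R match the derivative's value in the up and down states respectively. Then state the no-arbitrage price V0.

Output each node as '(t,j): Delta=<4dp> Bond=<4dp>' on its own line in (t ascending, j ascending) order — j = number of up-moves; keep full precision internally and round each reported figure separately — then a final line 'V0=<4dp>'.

Under the risk-neutral measure, an up-move has probability p* = (R−d)/(u−d) = 0.8372 and values discount at R = 1.05.
Payoff layer (t=3): V(3,0)=34.1329, V(3,1)=20.0070, V(3,2)=0.0000, V(3,3)=0.0000
Node (2,0) S=32.8509: V=(p*·20.0070+(1−p*)·34.1329)/1.05=21.2443; Δ=(20.0070−34.1329)/(36.7930−22.6671)=-1.0000; B=V−Δ·S=54.0952
Node (2,1) S=53.3232: V=(p*·0.0000+(1−p*)·20.0070)/1.05=3.1019; Δ=(0.0000−20.0070)/(59.7220−36.7930)=-0.8726; B=V−Δ·S=49.6297
Node (2,2) S=86.5536: V=(p*·0.0000+(1−p*)·0.0000)/1.05=0.0000; Δ=(0.0000−0.0000)/(96.9400−59.7220)=0.0000; B=V−Δ·S=0.0000
Node (1,0) S=47.6100: V=(p*·3.1019+(1−p*)·21.2443)/1.05=5.7669; Δ=(3.1019−21.2443)/(53.3232−32.8509)=-0.8862; B=V−Δ·S=47.9588
Node (1,1) S=77.2800: V=(p*·0.0000+(1−p*)·3.1019)/1.05=0.4809; Δ=(0.0000−3.1019)/(86.5536−53.3232)=-0.0933; B=V−Δ·S=7.6945
Node (0,0) S=69.0000: V=(p*·0.4809+(1−p*)·5.7669)/1.05=1.2775; Δ=(0.4809−5.7669)/(77.2800−47.6100)=-0.1782; B=V−Δ·S=13.5706
Root portfolio cost Δ·69+B reproduces V0=1.2775.

(0,0): Delta=-0.1782 Bond=13.5706
(1,0): Delta=-0.8862 Bond=47.9588
(1,1): Delta=-0.0933 Bond=7.6945
(2,0): Delta=-1.0000 Bond=54.0952
(2,1): Delta=-0.8726 Bond=49.6297
(2,2): Delta=0.0000 Bond=0.0000
V0=1.2775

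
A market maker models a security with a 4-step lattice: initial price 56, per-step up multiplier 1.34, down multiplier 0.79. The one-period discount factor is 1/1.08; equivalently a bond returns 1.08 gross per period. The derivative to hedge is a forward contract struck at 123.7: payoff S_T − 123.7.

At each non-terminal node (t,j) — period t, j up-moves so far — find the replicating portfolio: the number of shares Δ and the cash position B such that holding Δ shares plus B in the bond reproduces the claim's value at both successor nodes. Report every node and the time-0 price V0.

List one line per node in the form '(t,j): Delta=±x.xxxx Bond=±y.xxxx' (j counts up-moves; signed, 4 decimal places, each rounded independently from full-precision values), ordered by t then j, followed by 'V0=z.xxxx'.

(0,0): Delta=1.0000 Bond=-90.9232
(1,0): Delta=1.0000 Bond=-98.1970
(1,1): Delta=1.0000 Bond=-98.1970
(2,0): Delta=1.0000 Bond=-106.0528
(2,1): Delta=1.0000 Bond=-106.0528
(2,2): Delta=1.0000 Bond=-106.0528
(3,0): Delta=1.0000 Bond=-114.5370
(3,1): Delta=1.0000 Bond=-114.5370
(3,2): Delta=1.0000 Bond=-114.5370
(3,3): Delta=1.0000 Bond=-114.5370
V0=-34.9232

Under the risk-neutral measure, an up-move has probability p* = (R−d)/(u−d) = 0.5273 and values discount at R = 1.08.
Terminal values V(4,·): V(4,0)=-101.8880, V(4,1)=-86.7024, V(4,2)=-60.9445, V(4,3)=-17.2540, V(4,4)=56.8540
(3,0): S=27.6102. Δ = (V_up−V_dn)/(S_up−S_dn) = (-86.7024−-101.8880)/(36.9976−21.8120) = 1.0000. V = [p*·-86.7024 + (1−p*)·-101.8880]/1.08 = -86.9269. B = V − Δ·S = -114.5370.
(3,1): S=46.8325. Δ = (V_up−V_dn)/(S_up−S_dn) = (-60.9445−-86.7024)/(62.7555−36.9976) = 1.0000. V = [p*·-60.9445 + (1−p*)·-86.7024]/1.08 = -67.7046. B = V − Δ·S = -114.5370.
(3,2): S=79.4373. Δ = (V_up−V_dn)/(S_up−S_dn) = (-17.2540−-60.9445)/(106.4460−62.7555) = 1.0000. V = [p*·-17.2540 + (1−p*)·-60.9445]/1.08 = -35.0997. B = V − Δ·S = -114.5370.
(3,3): S=134.7418. Δ = (V_up−V_dn)/(S_up−S_dn) = (56.8540−-17.2540)/(180.5540−106.4460) = 1.0000. V = [p*·56.8540 + (1−p*)·-17.2540]/1.08 = 20.2048. B = V − Δ·S = -114.5370.
(2,0): S=34.9496. Δ = (V_up−V_dn)/(S_up−S_dn) = (-67.7046−-86.9269)/(46.8325−27.6102) = 1.0000. V = [p*·-67.7046 + (1−p*)·-86.9269]/1.08 = -71.1032. B = V − Δ·S = -106.0528.
(2,1): S=59.2816. Δ = (V_up−V_dn)/(S_up−S_dn) = (-35.0997−-67.7046)/(79.4373−46.8325) = 1.0000. V = [p*·-35.0997 + (1−p*)·-67.7046]/1.08 = -46.7712. B = V − Δ·S = -106.0528.
(2,2): S=100.5536. Δ = (V_up−V_dn)/(S_up−S_dn) = (20.2048−-35.0997)/(134.7418−79.4373) = 1.0000. V = [p*·20.2048 + (1−p*)·-35.0997]/1.08 = -5.4992. B = V − Δ·S = -106.0528.
(1,0): S=44.2400. Δ = (V_up−V_dn)/(S_up−S_dn) = (-46.7712−-71.1032)/(59.2816−34.9496) = 1.0000. V = [p*·-46.7712 + (1−p*)·-71.1032]/1.08 = -53.9570. B = V − Δ·S = -98.1970.
(1,1): S=75.0400. Δ = (V_up−V_dn)/(S_up−S_dn) = (-5.4992−-46.7712)/(100.5536−59.2816) = 1.0000. V = [p*·-5.4992 + (1−p*)·-46.7712]/1.08 = -23.1570. B = V − Δ·S = -98.1970.
(0,0): S=56.0000. Δ = (V_up−V_dn)/(S_up−S_dn) = (-23.1570−-53.9570)/(75.0400−44.2400) = 1.0000. V = [p*·-23.1570 + (1−p*)·-53.9570]/1.08 = -34.9232. B = V − Δ·S = -90.9232.
The time-0 hedge costs -34.9232, which is the no-arbitrage price.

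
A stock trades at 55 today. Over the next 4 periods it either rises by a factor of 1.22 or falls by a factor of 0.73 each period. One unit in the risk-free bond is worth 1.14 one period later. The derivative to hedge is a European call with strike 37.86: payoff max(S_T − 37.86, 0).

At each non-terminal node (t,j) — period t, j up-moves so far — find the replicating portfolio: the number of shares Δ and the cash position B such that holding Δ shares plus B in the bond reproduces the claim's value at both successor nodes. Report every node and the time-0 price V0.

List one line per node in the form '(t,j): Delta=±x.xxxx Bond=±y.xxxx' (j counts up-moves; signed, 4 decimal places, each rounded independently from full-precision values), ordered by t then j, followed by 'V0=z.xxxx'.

(0,0): Delta=0.9792 Bond=-21.1589
(1,0): Delta=0.8634 Bond=-19.4750
(1,1): Delta=0.9927 Bond=-25.0278
(2,0): Delta=0.2946 Bond=-5.5290
(2,1): Delta=0.9298 Bond=-25.4546
(2,2): Delta=1.0000 Bond=-29.1320
(3,0): Delta=0.0000 Bond=0.0000
(3,1): Delta=0.3290 Bond=-7.5330
(3,2): Delta=1.0000 Bond=-33.2105
(3,3): Delta=1.0000 Bond=-33.2105
V0=32.6946

The replicating-portfolio and risk-neutral prices coincide; use p* = (1.14−0.73)/(1.22−0.73) = 0.8367 for the latter.
Payoff layer (t=4): V(4,0)=0.0000, V(4,1)=0.0000, V(4,2)=5.7643, V(4,3)=35.0463, V(4,4)=83.9834
(3,0): S=21.3959. Δ = (V_up−V_dn)/(S_up−S_dn) = (0.0000−0.0000)/(26.1030−15.6190) = 0.0000. V = [p*·0.0000 + (1−p*)·0.0000]/1.14 = 0.0000. B = V − Δ·S = 0.0000.
(3,1): S=35.7576. Δ = (V_up−V_dn)/(S_up−S_dn) = (5.7643−0.0000)/(43.6243−26.1030) = 0.3290. V = [p*·5.7643 + (1−p*)·0.0000]/1.14 = 4.2308. B = V − Δ·S = -7.5330.
(3,2): S=59.7593. Δ = (V_up−V_dn)/(S_up−S_dn) = (35.0463−5.7643)/(72.9063−43.6243) = 1.0000. V = [p*·35.0463 + (1−p*)·5.7643]/1.14 = 26.5487. B = V − Δ·S = -33.2105.
(3,3): S=99.8716. Δ = (V_up−V_dn)/(S_up−S_dn) = (83.9834−35.0463)/(121.8434−72.9063) = 1.0000. V = [p*·83.9834 + (1−p*)·35.0463]/1.14 = 66.6611. B = V − Δ·S = -33.2105.
(2,0): S=29.3095. Δ = (V_up−V_dn)/(S_up−S_dn) = (4.2308−0.0000)/(35.7576−21.3959) = 0.2946. V = [p*·4.2308 + (1−p*)·0.0000]/1.14 = 3.1053. B = V − Δ·S = -5.5290.
(2,1): S=48.9830. Δ = (V_up−V_dn)/(S_up−S_dn) = (26.5487−4.2308)/(59.7593−35.7576) = 0.9298. V = [p*·26.5487 + (1−p*)·4.2308]/1.14 = 20.0921. B = V − Δ·S = -25.4546.
(2,2): S=81.8620. Δ = (V_up−V_dn)/(S_up−S_dn) = (66.6611−26.5487)/(99.8716−59.7593) = 1.0000. V = [p*·66.6611 + (1−p*)·26.5487]/1.14 = 52.7300. B = V − Δ·S = -29.1320.
(1,0): S=40.1500. Δ = (V_up−V_dn)/(S_up−S_dn) = (20.0921−3.1053)/(48.9830−29.3095) = 0.8634. V = [p*·20.0921 + (1−p*)·3.1053]/1.14 = 15.1919. B = V − Δ·S = -19.4750.
(1,1): S=67.1000. Δ = (V_up−V_dn)/(S_up−S_dn) = (52.7300−20.0921)/(81.8620−48.9830) = 0.9927. V = [p*·52.7300 + (1−p*)·20.0921]/1.14 = 41.5801. B = V − Δ·S = -25.0278.
(0,0): S=55.0000. Δ = (V_up−V_dn)/(S_up−S_dn) = (41.5801−15.1919)/(67.1000−40.1500) = 0.9792. V = [p*·41.5801 + (1−p*)·15.1919]/1.14 = 32.6946. B = V − Δ·S = -21.1589.
Self-financing check: at every node Δ·S+B equals the discounted successor values.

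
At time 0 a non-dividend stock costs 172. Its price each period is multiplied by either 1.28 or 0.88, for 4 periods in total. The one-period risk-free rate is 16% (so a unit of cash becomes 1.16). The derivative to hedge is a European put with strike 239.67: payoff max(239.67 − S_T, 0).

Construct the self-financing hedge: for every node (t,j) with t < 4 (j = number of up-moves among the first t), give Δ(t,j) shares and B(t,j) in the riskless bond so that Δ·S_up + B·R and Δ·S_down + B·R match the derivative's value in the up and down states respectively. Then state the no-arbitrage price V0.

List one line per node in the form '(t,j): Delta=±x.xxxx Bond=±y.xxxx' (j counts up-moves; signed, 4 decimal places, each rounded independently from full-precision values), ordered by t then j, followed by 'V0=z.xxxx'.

(0,0): Delta=-0.2199 Bond=45.3019
(1,0): Delta=-0.5323 Bond=99.8466
(1,1): Delta=-0.1278 Bond=32.2803
(2,0): Delta=-1.0000 Bond=178.1139
(2,1): Delta=-0.3945 Bond=89.1256
(2,2): Delta=-0.0492 Bond=15.2963
(3,0): Delta=-1.0000 Bond=206.6121
(3,1): Delta=-1.0000 Bond=206.6121
(3,2): Delta=-0.2161 Bond=59.1458
(3,3): Delta=0.0000 Bond=0.0000
V0=7.4866

Since d<R<u, set p* = (R−d)/(u−d) = 0.7000; price each node as the discounted p*-expectation of its children.
At expiry t=4: V(4,0)=136.5224, V(4,1)=89.6371, V(4,2)=21.4404, V(4,3)=0.0000, V(4,4)=0.0000
  t=3,j=0: stock 117.2132 → up 150.0329 (V=89.6371), down 103.1476 (V=136.5224). Price 89.3989; hedge Δ=-1.0000, bond B=206.6121.
  t=3,j=1: stock 170.4919 → up 218.2296 (V=21.4404), down 150.0329 (V=89.6371). Price 36.1202; hedge Δ=-1.0000, bond B=206.6121.
  t=3,j=2: stock 247.9882 → up 317.4249 (V=0.0000), down 218.2296 (V=21.4404). Price 5.5449; hedge Δ=-0.2161, bond B=59.1458.
  t=3,j=3: stock 360.7101 → up 461.7090 (V=0.0000), down 317.4249 (V=0.0000). Price 0.0000; hedge Δ=0.0000, bond B=0.0000.
  t=2,j=0: stock 133.1968 → up 170.4919 (V=36.1202), down 117.2132 (V=89.3989). Price 44.9171; hedge Δ=-1.0000, bond B=178.1139.
  t=2,j=1: stock 193.7408 → up 247.9882 (V=5.5449), down 170.4919 (V=36.1202). Price 12.6875; hedge Δ=-0.3945, bond B=89.1256.
  t=2,j=2: stock 281.8048 → up 360.7101 (V=0.0000), down 247.9882 (V=5.5449). Price 1.4340; hedge Δ=-0.0492, bond B=15.2963.
  t=1,j=0: stock 151.3600 → up 193.7408 (V=12.6875), down 133.1968 (V=44.9171). Price 19.2727; hedge Δ=-0.5323, bond B=99.8466.
  t=1,j=1: stock 220.1600 → up 281.8048 (V=1.4340), down 193.7408 (V=12.6875). Price 4.1466; hedge Δ=-0.1278, bond B=32.2803.
  t=0,j=0: stock 172.0000 → up 220.1600 (V=4.1466), down 151.3600 (V=19.2727). Price 7.4866; hedge Δ=-0.2199, bond B=45.3019.
Self-financing check: at every node Δ·S+B equals the discounted successor values.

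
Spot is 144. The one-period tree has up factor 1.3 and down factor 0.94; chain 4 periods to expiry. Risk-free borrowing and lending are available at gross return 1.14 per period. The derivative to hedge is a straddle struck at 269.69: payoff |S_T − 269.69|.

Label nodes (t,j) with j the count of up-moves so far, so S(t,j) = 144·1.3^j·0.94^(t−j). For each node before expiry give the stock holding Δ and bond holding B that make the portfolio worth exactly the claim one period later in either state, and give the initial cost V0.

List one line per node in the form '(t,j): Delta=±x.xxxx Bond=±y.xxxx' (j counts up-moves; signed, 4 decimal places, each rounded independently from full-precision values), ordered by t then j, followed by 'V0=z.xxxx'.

(0,0): Delta=-0.1947 Bond=69.6780
(1,0): Delta=-0.7300 Bond=151.9022
(1,1): Delta=0.1150 Bond=21.4576
(2,0): Delta=-1.0000 Bond=207.5177
(2,1): Delta=-0.5739 Bond=145.6892
(2,2): Delta=0.5136 Bond=-72.5203
(3,0): Delta=-1.0000 Bond=236.5702
(3,1): Delta=-1.0000 Bond=236.5702
(3,2): Delta=-0.3274 Bond=109.6980
(3,3): Delta=1.0000 Bond=-236.5702
V0=41.6471

Since d<R<u, set p* = (R−d)/(u−d) = 0.5556; price each node as the discounted p*-expectation of its children.
At expiry t=4: V(4,0)=157.2621, V(4,1)=114.2047, V(4,2)=54.6571, V(4,3)=27.6959, V(4,4)=141.5884
(3,0): S=119.6041. Δ = (V_up−V_dn)/(S_up−S_dn) = (114.2047−157.2621)/(155.4853−112.4279) = -1.0000. V = [p*·114.2047 + (1−p*)·157.2621]/1.14 = 116.9661. B = V − Δ·S = 236.5702.
(3,1): S=165.4099. Δ = (V_up−V_dn)/(S_up−S_dn) = (54.6571−114.2047)/(215.0329−155.4853) = -1.0000. V = [p*·54.6571 + (1−p*)·114.2047]/1.14 = 71.1603. B = V − Δ·S = 236.5702.
(3,2): S=228.7584. Δ = (V_up−V_dn)/(S_up−S_dn) = (27.6959−54.6571)/(297.3859−215.0329) = -0.3274. V = [p*·27.6959 + (1−p*)·54.6571]/1.14 = 34.8058. B = V − Δ·S = 109.6980.
(3,3): S=316.3680. Δ = (V_up−V_dn)/(S_up−S_dn) = (141.5884−27.6959)/(411.2784−297.3859) = 1.0000. V = [p*·141.5884 + (1−p*)·27.6959]/1.14 = 79.7978. B = V − Δ·S = -236.5702.
(2,0): S=127.2384. Δ = (V_up−V_dn)/(S_up−S_dn) = (71.1603−116.9661)/(165.4099−119.6041) = -1.0000. V = [p*·71.1603 + (1−p*)·116.9661]/1.14 = 80.2793. B = V − Δ·S = 207.5177.
(2,1): S=175.9680. Δ = (V_up−V_dn)/(S_up−S_dn) = (34.8058−71.1603)/(228.7584−165.4099) = -0.5739. V = [p*·34.8058 + (1−p*)·71.1603]/1.14 = 44.7047. B = V − Δ·S = 145.6892.
(2,2): S=243.3600. Δ = (V_up−V_dn)/(S_up−S_dn) = (79.7978−34.8058)/(316.3680−228.7584) = 0.5136. V = [p*·79.7978 + (1−p*)·34.8058]/1.14 = 52.4574. B = V − Δ·S = -72.5203.
(1,0): S=135.3600. Δ = (V_up−V_dn)/(S_up−S_dn) = (44.7047−80.2793)/(175.9680−127.2384) = -0.7300. V = [p*·44.7047 + (1−p*)·80.2793]/1.14 = 53.0839. B = V − Δ·S = 151.9022.
(1,1): S=187.2000. Δ = (V_up−V_dn)/(S_up−S_dn) = (52.4574−44.7047)/(243.3600−175.9680) = 0.1150. V = [p*·52.4574 + (1−p*)·44.7047]/1.14 = 42.9928. B = V − Δ·S = 21.4576.
(0,0): S=144.0000. Δ = (V_up−V_dn)/(S_up−S_dn) = (42.9928−53.0839)/(187.2000−135.3600) = -0.1947. V = [p*·42.9928 + (1−p*)·53.0839]/1.14 = 41.6471. B = V − Δ·S = 69.6780.
Root portfolio cost Δ·144+B reproduces V0=41.6471.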